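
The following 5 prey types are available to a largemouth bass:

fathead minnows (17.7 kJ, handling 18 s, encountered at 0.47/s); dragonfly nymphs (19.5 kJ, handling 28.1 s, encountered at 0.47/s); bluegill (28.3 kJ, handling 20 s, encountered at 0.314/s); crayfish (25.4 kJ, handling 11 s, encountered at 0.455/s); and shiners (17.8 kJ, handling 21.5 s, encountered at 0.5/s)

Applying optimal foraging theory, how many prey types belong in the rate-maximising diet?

1

Profitabilities (E/h, kJ/s): crayfish 2.31, bluegill 1.42, fathead minnows 0.983, shiners 0.828, dragonfly nymphs 0.694. Add prey in this order while the next type's profitability exceeds the intake rate on those already taken.
Rate on top 1: 1.925. bluegill: 1.42 < 1.925 → exclude; stop.
Optimal diet: crayfish — 1 of 5 types.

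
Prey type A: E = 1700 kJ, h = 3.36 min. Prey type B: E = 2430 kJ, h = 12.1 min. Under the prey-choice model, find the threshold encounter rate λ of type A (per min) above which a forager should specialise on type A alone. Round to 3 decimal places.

The zero-one rule: include type B iff E₂/h₂ > λE₁/(1+λh₁). Equality gives the switch point.
λE₁h₂ = E₂ + λE₂h₁ ⇒ λ = E₂/(E₁h₂ − E₂h₁) = 2430/(2.057e+04 − 8165) = 0.1959 per min.

0.196 per min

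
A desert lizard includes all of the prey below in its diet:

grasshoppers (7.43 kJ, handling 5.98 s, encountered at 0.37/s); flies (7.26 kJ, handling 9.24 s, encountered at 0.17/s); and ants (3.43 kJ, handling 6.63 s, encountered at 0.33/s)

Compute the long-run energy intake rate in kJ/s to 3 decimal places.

0.734 kJ/s

R = (0.37×7.43 + 0.17×7.26 + 0.33×3.43) / (1 + 0.37×5.98 + 0.17×9.24 + 0.33×6.63) = 5.115/6.971 = 0.7338 kJ/s.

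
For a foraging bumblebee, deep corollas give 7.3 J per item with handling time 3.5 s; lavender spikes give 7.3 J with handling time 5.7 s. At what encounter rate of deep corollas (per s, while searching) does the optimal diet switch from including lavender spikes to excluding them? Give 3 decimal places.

Drop lavender spikes once their profitability E₂/h₂ falls below the rate achievable on deep corollas alone: E₂/h₂ = λE₁/(1 + λh₁).
Solve for λ: λE₁h₂ = E₂(1 + λh₁) → λ(E₁h₂ − E₂h₁) = E₂ → λ = E₂/(E₁h₂ − E₂h₁).
λ = 7.3/(7.3×5.7 − 7.3×3.5) = 7.3/16.06 = 0.4545 per s.

0.455 per s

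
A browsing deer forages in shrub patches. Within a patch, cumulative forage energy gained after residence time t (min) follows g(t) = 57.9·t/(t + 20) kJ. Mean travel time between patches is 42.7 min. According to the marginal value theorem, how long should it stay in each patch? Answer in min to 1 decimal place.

Maximise g(t)/(T+t): set derivative to zero → g'(t)(T+t) = g(t).
g'(t) = 57.9·20/(t + 20)². Setting 57.9·20/(t+20)² = 57.9t/[(t+20)(42.7+t)] gives 20(42.7+t) = t(t+20), so t² = 20×42.7 = 854.
t* = √854 = 29.22 min.

29.2 min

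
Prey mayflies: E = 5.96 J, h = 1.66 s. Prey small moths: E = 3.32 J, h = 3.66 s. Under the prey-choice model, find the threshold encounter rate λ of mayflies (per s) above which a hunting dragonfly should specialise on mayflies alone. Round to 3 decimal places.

0.204 per s

The zero-one rule: include small moths iff E₂/h₂ > λE₁/(1+λh₁). Equality gives the switch point.
λE₁h₂ = E₂ + λE₂h₁ ⇒ λ = E₂/(E₁h₂ − E₂h₁) = 3.32/(21.81 − 5.511) = 0.2037 per s.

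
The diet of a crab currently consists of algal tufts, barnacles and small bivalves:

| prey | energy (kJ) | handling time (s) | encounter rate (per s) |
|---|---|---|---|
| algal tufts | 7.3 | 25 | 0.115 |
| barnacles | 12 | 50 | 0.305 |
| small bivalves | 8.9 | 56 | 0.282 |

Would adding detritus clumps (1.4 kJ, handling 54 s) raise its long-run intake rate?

On algal tufts, barnacles and small bivalves alone, R = ΣλE/(1+Σλh) = 7.009/34.92 = 0.2007 kJ/s.
detritus clumps: E/h = 1.4/54 = 0.02593 kJ/s.
0.02593 < 0.2007, so adding detritus clumps would lower the average — exclude it.

No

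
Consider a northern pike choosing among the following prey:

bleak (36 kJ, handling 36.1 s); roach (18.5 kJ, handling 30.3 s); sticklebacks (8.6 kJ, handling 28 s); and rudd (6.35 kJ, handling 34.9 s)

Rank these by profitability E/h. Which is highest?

bleak

In descending order of E/h:
bleak: 36/36.1 = 0.997 kJ/s
roach: 18.5/30.3 = 0.611 kJ/s
sticklebacks: 8.6/28 = 0.307 kJ/s
rudd: 6.35/34.9 = 0.182 kJ/s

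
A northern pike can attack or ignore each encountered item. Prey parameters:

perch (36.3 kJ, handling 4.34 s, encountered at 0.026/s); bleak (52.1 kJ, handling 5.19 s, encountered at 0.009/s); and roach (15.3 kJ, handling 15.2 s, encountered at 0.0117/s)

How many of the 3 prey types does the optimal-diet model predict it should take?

Profitabilities (E/h, kJ/s): bleak 10, perch 8.36, roach 1.01. Add prey in this order while the next type's profitability exceeds the intake rate on those already taken.
Rate on top 1: 0.448. perch: 8.36 > 0.448 → include.
Rate on top 2: 1.218. roach: 1.01 < 1.218 → exclude; stop.
Optimal diet: bleak, perch — 2 of 3 types.

2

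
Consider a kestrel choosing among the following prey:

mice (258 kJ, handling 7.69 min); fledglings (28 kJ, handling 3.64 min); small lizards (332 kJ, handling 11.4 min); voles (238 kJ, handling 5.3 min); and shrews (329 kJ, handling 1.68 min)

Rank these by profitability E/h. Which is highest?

Profitability E/h (kJ/min): mice = 258/7.69 = 33.6, fledglings = 28/3.64 = 7.69, small lizards = 332/11.4 = 29.1, voles = 238/5.3 = 44.9, shrews = 329/1.68 = 196.
Ranked: shrews > voles > mice > small lizards > fledglings.

shrews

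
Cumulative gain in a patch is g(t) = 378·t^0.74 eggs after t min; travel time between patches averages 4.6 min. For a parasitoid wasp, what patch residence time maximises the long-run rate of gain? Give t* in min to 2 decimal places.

Optimal t* satisfies g'(t*) = g(t*)/(T + t*).
g'(t) = 0.74·378·t^-0.26. Setting 0.74·378·t^-0.26 = 378·t^0.74/(4.6+t) gives 0.74(4.6+t) = t, so 0.26·t = 0.74×4.6.
t* = 0.74×4.6/0.26 = 13.09 min.

13.09 min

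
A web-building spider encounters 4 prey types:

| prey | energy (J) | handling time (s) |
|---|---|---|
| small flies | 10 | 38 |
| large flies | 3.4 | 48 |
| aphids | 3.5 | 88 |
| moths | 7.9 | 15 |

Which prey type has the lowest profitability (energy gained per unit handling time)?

Profitability E/h (J/s): small flies = 10/38 = 0.263, large flies = 3.4/48 = 0.0708, aphids = 3.5/88 = 0.0398, moths = 7.9/15 = 0.527.
Ranked: moths > small flies > large flies > aphids.

aphids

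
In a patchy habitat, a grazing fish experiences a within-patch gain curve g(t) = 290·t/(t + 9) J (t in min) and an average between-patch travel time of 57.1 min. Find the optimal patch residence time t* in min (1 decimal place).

Maximise g(t)/(T+t): set derivative to zero → g'(t)(T+t) = g(t).
g'(t) = 290·9/(t + 9)². Setting 290·9/(t+9)² = 290t/[(t+9)(57.1+t)] gives 9(57.1+t) = t(t+9), so t² = 9×57.1 = 513.9.
t* = √513.9 = 22.67 min.

22.7 min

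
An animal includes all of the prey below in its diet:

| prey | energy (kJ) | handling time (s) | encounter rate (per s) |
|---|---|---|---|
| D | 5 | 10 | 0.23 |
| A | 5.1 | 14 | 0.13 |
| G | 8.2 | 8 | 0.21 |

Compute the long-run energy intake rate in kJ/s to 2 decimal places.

Energy encountered per unit search time: 0.23×5 + 0.13×5.1 + 0.21×8.2 = 3.535 kJ/s.
Handling time per unit search time: 0.23×10 + 0.13×14 + 0.21×8 = 5.8.
Rate = 3.535/(1 + 5.8) = 0.5199 kJ/s.

0.52 kJ/s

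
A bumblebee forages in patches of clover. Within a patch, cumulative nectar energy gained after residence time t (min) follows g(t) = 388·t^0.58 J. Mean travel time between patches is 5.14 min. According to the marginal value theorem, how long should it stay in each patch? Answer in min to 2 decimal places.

Maximise g(t)/(T+t): set derivative to zero → g'(t)(T+t) = g(t).
g'(t) = 0.58·388·t^-0.42. Setting 0.58·388·t^-0.42 = 388·t^0.58/(5.14+t) gives 0.58(5.14+t) = t, so 0.42·t = 0.58×5.14.
t* = 0.58×5.14/0.42 = 7.098 min.

7.10 min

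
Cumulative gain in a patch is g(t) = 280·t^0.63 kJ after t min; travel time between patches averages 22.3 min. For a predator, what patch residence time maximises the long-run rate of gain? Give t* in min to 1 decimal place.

38.0 min

By the marginal value theorem, leave when the instantaneous gain rate g'(t) equals the habitat-wide average g(t)/(T + t).
g'(t) = 0.63·280·t^-0.37. Setting 0.63·280·t^-0.37 = 280·t^0.63/(22.3+t) gives 0.63(22.3+t) = t, so 0.37·t = 0.63×22.3.
t* = 0.63×22.3/0.37 = 37.97 min.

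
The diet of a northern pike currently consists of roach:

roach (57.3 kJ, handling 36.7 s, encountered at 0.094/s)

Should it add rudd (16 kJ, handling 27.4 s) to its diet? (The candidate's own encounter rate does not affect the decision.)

Current rate: (0.094×57.3)/(1 + 0.094×36.7) = 1.21 kJ/s.
Profitability of rudd: 16/27.4 = 0.5839 kJ/s.
0.5839 < 1.21, so adding rudd would lower the average — exclude it.

No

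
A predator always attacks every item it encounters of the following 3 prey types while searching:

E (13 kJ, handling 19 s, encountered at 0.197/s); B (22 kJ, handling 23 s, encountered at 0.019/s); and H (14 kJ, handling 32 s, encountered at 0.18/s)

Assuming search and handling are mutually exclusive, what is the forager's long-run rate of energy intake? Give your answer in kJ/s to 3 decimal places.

R = (0.197×13 + 0.019×22 + 0.18×14) / (1 + 0.197×19 + 0.019×23 + 0.18×32) = 5.499/10.94 = 0.5027 kJ/s.

0.503 kJ/s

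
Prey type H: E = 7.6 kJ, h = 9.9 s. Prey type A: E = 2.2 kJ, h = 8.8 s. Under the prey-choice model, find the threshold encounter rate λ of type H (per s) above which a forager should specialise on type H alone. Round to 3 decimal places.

0.049 per s

At the threshold, the rate on type H alone equals the profitability of type A: λ·7.6/(1 + λ·9.9) = 2.2/8.8 = 0.25.
Rearranging, λ(7.6 − 0.25×9.9) = 0.25, so λ = 0.25/5.125 = 0.04878 per s.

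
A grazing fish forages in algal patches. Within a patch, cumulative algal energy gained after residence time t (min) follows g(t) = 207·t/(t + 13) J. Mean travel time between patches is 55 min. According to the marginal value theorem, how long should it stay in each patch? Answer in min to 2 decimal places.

26.74 min

Optimal t* satisfies g'(t*) = g(t*)/(T + t*).
g'(t) = 207·13/(t + 13)². Setting 207·13/(t+13)² = 207t/[(t+13)(55+t)] gives 13(55+t) = t(t+13), so t² = 13×55 = 715.
t* = √715 = 26.74 min.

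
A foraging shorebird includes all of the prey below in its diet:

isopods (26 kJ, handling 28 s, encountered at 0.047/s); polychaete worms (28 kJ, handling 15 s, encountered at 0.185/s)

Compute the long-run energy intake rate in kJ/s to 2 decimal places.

R = Σλ_iE_i / (1 + Σλ_ih_i)
Numerator: 0.047×26 + 0.185×28 = 6.402
Denominator: 1 + 0.047×28 + 0.185×15 = 5.091
R = 6.402/5.091 = 1.258 kJ/s

1.26 kJ/s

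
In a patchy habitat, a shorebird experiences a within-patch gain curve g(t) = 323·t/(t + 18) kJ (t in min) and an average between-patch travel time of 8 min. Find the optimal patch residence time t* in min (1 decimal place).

12.0 min

By the marginal value theorem, leave when the instantaneous gain rate g'(t) equals the habitat-wide average g(t)/(T + t).
g'(t) = 323·18/(t + 18)². Setting 323·18/(t+18)² = 323t/[(t+18)(8+t)] gives 18(8+t) = t(t+18), so t² = 18×8 = 144.
t* = √144 = 12 min.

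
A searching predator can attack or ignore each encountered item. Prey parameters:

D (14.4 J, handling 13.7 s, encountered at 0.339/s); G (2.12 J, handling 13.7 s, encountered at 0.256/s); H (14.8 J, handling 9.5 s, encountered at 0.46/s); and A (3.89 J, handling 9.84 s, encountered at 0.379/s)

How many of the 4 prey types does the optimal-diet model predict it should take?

1

Rank by E/h (J/s): H 1.56, D 1.05, A 0.395, G 0.155. Include each in turn until the next type's E/h falls below the running intake rate.
Rate on top 1: 1.268. D: 1.05 < 1.268 → exclude; stop.
Optimal diet: H — 1 of 4 types.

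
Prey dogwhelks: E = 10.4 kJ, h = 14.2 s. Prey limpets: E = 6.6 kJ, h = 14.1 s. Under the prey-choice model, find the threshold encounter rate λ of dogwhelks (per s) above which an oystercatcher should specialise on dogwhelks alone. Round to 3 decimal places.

The zero-one rule: include limpets iff E₂/h₂ > λE₁/(1+λh₁). Equality gives the switch point.
λE₁h₂ = E₂ + λE₂h₁ ⇒ λ = E₂/(E₁h₂ − E₂h₁) = 6.6/(146.6 − 93.72) = 0.1247 per s.

0.125 per s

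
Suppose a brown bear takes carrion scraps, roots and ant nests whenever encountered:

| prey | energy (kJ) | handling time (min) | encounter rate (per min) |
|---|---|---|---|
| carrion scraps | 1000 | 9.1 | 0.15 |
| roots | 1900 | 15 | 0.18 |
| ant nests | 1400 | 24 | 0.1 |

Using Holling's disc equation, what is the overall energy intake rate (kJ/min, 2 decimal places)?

84.66 kJ/min

Energy encountered per unit search time: 0.15×1000 + 0.18×1900 + 0.1×1400 = 632 kJ/min.
Handling time per unit search time: 0.15×9.1 + 0.18×15 + 0.1×24 = 6.465.
Rate = 632/(1 + 6.465) = 84.66 kJ/min.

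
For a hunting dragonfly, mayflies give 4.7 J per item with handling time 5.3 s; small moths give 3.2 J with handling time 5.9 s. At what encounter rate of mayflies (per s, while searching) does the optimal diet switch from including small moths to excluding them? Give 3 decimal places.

0.297 per s

At the threshold, the rate on mayflies alone equals the profitability of small moths: λ·4.7/(1 + λ·5.3) = 3.2/5.9 = 0.5424.
Rearranging, λ(4.7 − 0.5424×5.3) = 0.5424, so λ = 0.5424/1.825 = 0.2971 per s.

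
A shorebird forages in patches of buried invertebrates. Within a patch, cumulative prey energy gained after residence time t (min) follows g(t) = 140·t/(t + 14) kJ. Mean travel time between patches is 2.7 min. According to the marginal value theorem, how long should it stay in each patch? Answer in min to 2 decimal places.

6.15 min

Optimal t* satisfies g'(t*) = g(t*)/(T + t*).
g'(t) = 140·14/(t + 14)². Setting 140·14/(t+14)² = 140t/[(t+14)(2.7+t)] gives 14(2.7+t) = t(t+14), so t² = 14×2.7 = 37.8.
t* = √37.8 = 6.148 min.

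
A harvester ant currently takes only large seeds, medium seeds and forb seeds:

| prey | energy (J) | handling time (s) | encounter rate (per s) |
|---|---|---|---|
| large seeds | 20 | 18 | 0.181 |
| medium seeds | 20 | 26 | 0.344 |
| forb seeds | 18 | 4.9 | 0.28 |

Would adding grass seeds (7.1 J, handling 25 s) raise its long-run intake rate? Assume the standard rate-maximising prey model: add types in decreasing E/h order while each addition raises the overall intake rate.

Intake rate on the current diet: R = (0.181×20 + 0.344×20 + 0.28×18) / (1 + 0.181×18 + 0.344×26 + 0.28×4.9) = 15.54/14.57 = 1.066 J/s.
grass seeds: E/h = 7.1/25 = 0.284 J/s.
Since 0.284 < R, time spent handling grass seeds is better spent searching.

No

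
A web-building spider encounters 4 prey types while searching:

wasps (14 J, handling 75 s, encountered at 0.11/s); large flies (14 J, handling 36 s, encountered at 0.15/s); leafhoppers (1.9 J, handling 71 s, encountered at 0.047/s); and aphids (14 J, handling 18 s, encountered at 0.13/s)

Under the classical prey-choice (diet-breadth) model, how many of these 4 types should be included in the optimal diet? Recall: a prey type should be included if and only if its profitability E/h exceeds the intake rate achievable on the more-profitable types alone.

Profitabilities (E/h, J/s): aphids 0.778, large flies 0.389, wasps 0.187, leafhoppers 0.0268. Add prey in this order while the next type's profitability exceeds the intake rate on those already taken.
Rate on top 1: 0.5449. large flies: 0.389 < 0.5449 → exclude; stop.
Optimal diet: aphids — 1 of 4 types.

1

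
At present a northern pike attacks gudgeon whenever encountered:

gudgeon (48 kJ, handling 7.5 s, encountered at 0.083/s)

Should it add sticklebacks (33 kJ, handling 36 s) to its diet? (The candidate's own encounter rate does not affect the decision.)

No

Intake rate on the current diet: R = (0.083×48) / (1 + 0.083×7.5) = 3.984/1.623 = 2.455 kJ/s.
Profitability of sticklebacks: 33/36 = 0.9167 kJ/s.
Since 0.9167 < R, time spent handling sticklebacks is better spent searching.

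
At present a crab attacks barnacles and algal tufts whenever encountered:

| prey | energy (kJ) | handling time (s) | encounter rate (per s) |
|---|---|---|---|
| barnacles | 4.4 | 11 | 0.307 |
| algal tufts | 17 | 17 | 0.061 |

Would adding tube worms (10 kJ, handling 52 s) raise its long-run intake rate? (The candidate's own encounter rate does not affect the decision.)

On barnacles and algal tufts alone, R = ΣλE/(1+Σλh) = 2.388/5.414 = 0.441 kJ/s.
Profitability of tube worms: 10/52 = 0.1923 kJ/s.
Since 0.1923 < R, time spent handling tube worms is better spent searching.

No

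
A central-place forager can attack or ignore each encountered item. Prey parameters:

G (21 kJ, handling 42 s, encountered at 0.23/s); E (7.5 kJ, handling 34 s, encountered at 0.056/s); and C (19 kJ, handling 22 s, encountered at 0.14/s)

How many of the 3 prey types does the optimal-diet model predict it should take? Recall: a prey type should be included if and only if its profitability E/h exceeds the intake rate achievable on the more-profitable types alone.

1

E/h in descending order: C 0.864, G 0.5, E 0.221 kJ/s. The optimal diet is the largest prefix of this list for which every included type satisfies E_i/h_i > R on the types above it.
Rate on top 1: 0.652. G: 0.5 < 0.652 → exclude; stop.
Optimal diet: C — 1 of 3 types.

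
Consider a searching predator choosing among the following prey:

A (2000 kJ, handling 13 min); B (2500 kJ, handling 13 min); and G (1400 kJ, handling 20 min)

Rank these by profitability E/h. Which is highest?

Profitability E/h (kJ/min): A = 2000/13 = 154, B = 2500/13 = 192, G = 1400/20 = 70.
Ranked: B > A > G.

B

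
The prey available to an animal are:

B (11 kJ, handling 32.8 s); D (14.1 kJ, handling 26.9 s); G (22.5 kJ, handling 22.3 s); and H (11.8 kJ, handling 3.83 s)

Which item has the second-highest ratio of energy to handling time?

G

Profitability E/h (kJ/s): B = 11/32.8 = 0.335, D = 14.1/26.9 = 0.524, G = 22.5/22.3 = 1.01, H = 11.8/3.83 = 3.08.
Ranked: H > G > D > B.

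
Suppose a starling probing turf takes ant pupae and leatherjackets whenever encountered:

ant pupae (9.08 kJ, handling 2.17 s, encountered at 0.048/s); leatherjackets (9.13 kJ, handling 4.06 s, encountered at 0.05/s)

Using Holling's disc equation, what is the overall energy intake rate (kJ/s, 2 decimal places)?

R = (0.048×9.08 + 0.05×9.13) / (1 + 0.048×2.17 + 0.05×4.06) = 0.8923/1.307 = 0.6827 kJ/s.

0.68 kJ/s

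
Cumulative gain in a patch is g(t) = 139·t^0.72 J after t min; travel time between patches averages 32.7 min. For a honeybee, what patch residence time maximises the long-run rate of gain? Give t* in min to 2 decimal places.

84.09 min

Optimal t* satisfies g'(t*) = g(t*)/(T + t*).
g'(t) = 0.72·139·t^-0.28. Setting 0.72·139·t^-0.28 = 139·t^0.72/(32.7+t) gives 0.72(32.7+t) = t, so 0.28·t = 0.72×32.7.
t* = 0.72×32.7/0.28 = 84.09 min.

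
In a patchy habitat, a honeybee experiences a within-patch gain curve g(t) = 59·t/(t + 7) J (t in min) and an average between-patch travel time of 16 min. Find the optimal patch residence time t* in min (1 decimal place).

Optimal t* satisfies g'(t*) = g(t*)/(T + t*).
g'(t) = 59·7/(t + 7)². Setting 59·7/(t+7)² = 59t/[(t+7)(16+t)] gives 7(16+t) = t(t+7), so t² = 7×16 = 112.
t* = √112 = 10.58 min.

10.6 min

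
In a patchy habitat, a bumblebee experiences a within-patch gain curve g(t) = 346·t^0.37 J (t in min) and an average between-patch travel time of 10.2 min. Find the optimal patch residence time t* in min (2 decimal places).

5.99 min

By the marginal value theorem, leave when the instantaneous gain rate g'(t) equals the habitat-wide average g(t)/(T + t).
g'(t) = 0.37·346·t^-0.63. Setting 0.37·346·t^-0.63 = 346·t^0.37/(10.2+t) gives 0.37(10.2+t) = t, so 0.63·t = 0.37×10.2.
t* = 0.37×10.2/0.63 = 5.99 min.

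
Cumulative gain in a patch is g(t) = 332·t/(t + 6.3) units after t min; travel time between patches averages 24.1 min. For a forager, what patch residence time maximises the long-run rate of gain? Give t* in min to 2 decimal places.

12.32 min

Maximise g(t)/(T+t): set derivative to zero → g'(t)(T+t) = g(t).
g'(t) = 332·6.3/(t + 6.3)². Setting 332·6.3/(t+6.3)² = 332t/[(t+6.3)(24.1+t)] gives 6.3(24.1+t) = t(t+6.3), so t² = 6.3×24.1 = 151.8.
t* = √151.8 = 12.32 min.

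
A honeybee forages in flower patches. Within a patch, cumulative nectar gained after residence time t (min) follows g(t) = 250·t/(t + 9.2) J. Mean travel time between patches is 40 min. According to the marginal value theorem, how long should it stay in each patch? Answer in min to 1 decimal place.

Optimal t* satisfies g'(t*) = g(t*)/(T + t*).
g'(t) = 250·9.2/(t + 9.2)². Setting 250·9.2/(t+9.2)² = 250t/[(t+9.2)(40+t)] gives 9.2(40+t) = t(t+9.2), so t² = 9.2×40 = 368.
t* = √368 = 19.18 min.

19.2 min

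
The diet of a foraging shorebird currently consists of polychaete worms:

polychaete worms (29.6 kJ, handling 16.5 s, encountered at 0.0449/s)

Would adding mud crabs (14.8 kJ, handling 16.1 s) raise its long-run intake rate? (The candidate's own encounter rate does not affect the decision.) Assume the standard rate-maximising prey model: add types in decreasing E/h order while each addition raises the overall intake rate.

Yes

Intake rate on the current diet: R = (0.0449×29.6) / (1 + 0.0449×16.5) = 1.329/1.741 = 0.7634 kJ/s.
mud crabs: E/h = 14.8/16.1 = 0.9193 kJ/s.
0.9193 > 0.7634, so adding mud crabs raises the average — include it.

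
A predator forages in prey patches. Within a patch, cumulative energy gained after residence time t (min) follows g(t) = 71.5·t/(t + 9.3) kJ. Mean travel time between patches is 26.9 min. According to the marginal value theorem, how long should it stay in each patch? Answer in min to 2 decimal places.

15.82 min

Maximise g(t)/(T+t): set derivative to zero → g'(t)(T+t) = g(t).
g'(t) = 71.5·9.3/(t + 9.3)². Setting 71.5·9.3/(t+9.3)² = 71.5t/[(t+9.3)(26.9+t)] gives 9.3(26.9+t) = t(t+9.3), so t² = 9.3×26.9 = 250.2.
t* = √250.2 = 15.82 min.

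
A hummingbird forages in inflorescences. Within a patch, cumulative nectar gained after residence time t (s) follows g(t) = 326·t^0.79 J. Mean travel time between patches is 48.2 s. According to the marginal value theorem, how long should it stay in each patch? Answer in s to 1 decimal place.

181.3 s

Optimal t* satisfies g'(t*) = g(t*)/(T + t*).
g'(t) = 0.79·326·t^-0.21. Setting 0.79·326·t^-0.21 = 326·t^0.79/(48.2+t) gives 0.79(48.2+t) = t, so 0.21·t = 0.79×48.2.
t* = 0.79×48.2/0.21 = 181.3 s.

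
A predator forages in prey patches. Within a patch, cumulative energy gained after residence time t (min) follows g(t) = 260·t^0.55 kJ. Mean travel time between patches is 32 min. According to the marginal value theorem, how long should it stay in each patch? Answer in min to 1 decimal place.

39.1 min

Optimal t* satisfies g'(t*) = g(t*)/(T + t*).
g'(t) = 0.55·260·t^-0.45. Setting 0.55·260·t^-0.45 = 260·t^0.55/(32+t) gives 0.55(32+t) = t, so 0.45·t = 0.55×32.
t* = 0.55×32/0.45 = 39.11 min.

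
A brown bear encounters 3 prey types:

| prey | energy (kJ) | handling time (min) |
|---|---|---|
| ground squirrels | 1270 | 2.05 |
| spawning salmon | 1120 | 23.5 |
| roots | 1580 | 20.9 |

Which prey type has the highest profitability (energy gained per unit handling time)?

In descending order of E/h:
ground squirrels: 1270/2.05 = 620 kJ/min
roots: 1580/20.9 = 75.6 kJ/min
spawning salmon: 1120/23.5 = 47.7 kJ/min

ground squirrels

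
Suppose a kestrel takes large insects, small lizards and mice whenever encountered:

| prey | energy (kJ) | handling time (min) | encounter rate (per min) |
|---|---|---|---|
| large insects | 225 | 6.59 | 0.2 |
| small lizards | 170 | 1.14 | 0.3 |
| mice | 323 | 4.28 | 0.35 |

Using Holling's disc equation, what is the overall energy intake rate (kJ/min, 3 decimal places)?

50.277 kJ/min

Energy encountered per unit search time: 0.2×225 + 0.3×170 + 0.35×323 = 209.1 kJ/min.
Handling time per unit search time: 0.2×6.59 + 0.3×1.14 + 0.35×4.28 = 3.158.
Rate = 209.1/(1 + 3.158) = 50.28 kJ/min.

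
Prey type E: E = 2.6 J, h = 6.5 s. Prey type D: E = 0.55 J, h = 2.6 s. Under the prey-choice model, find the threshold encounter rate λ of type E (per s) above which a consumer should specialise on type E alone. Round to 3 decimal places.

0.173 per s

The zero-one rule: include type D iff E₂/h₂ > λE₁/(1+λh₁). Equality gives the switch point.
λE₁h₂ = E₂ + λE₂h₁ ⇒ λ = E₂/(E₁h₂ − E₂h₁) = 0.55/(6.76 − 3.575) = 0.1727 per s.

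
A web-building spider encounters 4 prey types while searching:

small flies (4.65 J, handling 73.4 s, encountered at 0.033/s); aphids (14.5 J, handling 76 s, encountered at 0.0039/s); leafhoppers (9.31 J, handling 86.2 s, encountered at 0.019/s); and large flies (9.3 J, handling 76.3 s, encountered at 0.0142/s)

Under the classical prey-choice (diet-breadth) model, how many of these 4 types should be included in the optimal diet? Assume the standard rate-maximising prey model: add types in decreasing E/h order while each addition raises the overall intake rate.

E/h in descending order: aphids 0.191, large flies 0.122, leafhoppers 0.108, small flies 0.0634 J/s. The optimal diet is the largest prefix of this list for which every included type satisfies E_i/h_i > R on the types above it.
Rate on top 1: 0.04362. large flies: 0.122 > 0.04362 → include.
Rate on top 2: 0.07925. leafhoppers: 0.108 > 0.07925 → include.
Rate on top 3: 0.09097. small flies: 0.0634 < 0.09097 → exclude; stop.
Optimal diet: aphids, large flies, leafhoppers — 3 of 4 types.

3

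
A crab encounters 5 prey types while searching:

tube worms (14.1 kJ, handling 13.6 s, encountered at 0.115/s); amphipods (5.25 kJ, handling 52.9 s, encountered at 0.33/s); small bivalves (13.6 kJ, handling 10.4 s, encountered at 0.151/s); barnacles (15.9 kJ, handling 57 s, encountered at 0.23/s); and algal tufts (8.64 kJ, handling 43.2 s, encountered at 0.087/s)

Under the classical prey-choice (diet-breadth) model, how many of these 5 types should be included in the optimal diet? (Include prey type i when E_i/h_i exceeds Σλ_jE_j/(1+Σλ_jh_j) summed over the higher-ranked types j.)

2

E/h in descending order: small bivalves 1.31, tube worms 1.04, barnacles 0.279, algal tufts 0.2, amphipods 0.0992 kJ/s. The optimal diet is the largest prefix of this list for which every included type satisfies E_i/h_i > R on the types above it.
Rate on top 1: 0.7989. tube worms: 1.04 > 0.7989 → include.
Rate on top 2: 0.8889. barnacles: 0.279 < 0.8889 → exclude; stop.
Optimal diet: small bivalves, tube worms — 2 of 5 types.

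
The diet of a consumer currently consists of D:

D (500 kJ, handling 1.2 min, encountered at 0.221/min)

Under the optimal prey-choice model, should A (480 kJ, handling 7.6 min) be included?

No

Current rate: (0.221×500)/(1 + 0.221×1.2) = 87.34 kJ/min.
A: E/h = 480/7.6 = 63.16 kJ/min.
Since 63.16 < R, time spent handling A is better spent searching.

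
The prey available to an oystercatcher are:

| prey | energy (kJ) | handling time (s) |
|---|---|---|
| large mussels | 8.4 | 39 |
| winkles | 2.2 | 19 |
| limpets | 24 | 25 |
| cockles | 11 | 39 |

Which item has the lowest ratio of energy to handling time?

winkles

Profitability E/h (kJ/s): large mussels = 8.4/39 = 0.215, winkles = 2.2/19 = 0.116, limpets = 24/25 = 0.96, cockles = 11/39 = 0.282.
Ranked: limpets > cockles > large mussels > winkles.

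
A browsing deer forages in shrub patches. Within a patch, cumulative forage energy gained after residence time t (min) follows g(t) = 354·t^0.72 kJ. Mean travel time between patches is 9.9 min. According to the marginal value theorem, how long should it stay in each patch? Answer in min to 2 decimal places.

By the marginal value theorem, leave when the instantaneous gain rate g'(t) equals the habitat-wide average g(t)/(T + t).
g'(t) = 0.72·354·t^-0.28. Setting 0.72·354·t^-0.28 = 354·t^0.72/(9.9+t) gives 0.72(9.9+t) = t, so 0.28·t = 0.72×9.9.
t* = 0.72×9.9/0.28 = 25.46 min.

25.46 min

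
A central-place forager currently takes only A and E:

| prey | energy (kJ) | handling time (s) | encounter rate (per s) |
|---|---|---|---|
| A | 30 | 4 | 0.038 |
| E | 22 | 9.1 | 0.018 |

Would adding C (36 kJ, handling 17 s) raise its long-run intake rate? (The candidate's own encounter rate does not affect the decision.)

Yes

Current rate: (0.038×30 + 0.018×22)/(1 + 0.038×4 + 0.018×9.1) = 1.167 kJ/s.
Profitability of C: 36/17 = 2.118 kJ/s.
Since 2.118 > R, including C increases the long-run rate.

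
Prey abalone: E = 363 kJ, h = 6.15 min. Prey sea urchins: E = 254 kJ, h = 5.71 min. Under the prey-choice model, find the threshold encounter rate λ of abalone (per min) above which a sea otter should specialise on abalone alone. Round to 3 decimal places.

0.497 per min

The zero-one rule: include sea urchins iff E₂/h₂ > λE₁/(1+λh₁). Equality gives the switch point.
λE₁h₂ = E₂ + λE₂h₁ ⇒ λ = E₂/(E₁h₂ − E₂h₁) = 254/(2073 − 1562) = 0.4974 per min.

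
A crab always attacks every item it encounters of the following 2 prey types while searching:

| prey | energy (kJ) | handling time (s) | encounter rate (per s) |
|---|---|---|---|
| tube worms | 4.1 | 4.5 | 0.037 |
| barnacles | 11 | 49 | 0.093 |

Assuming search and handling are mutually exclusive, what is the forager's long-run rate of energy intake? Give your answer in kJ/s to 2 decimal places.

0.21 kJ/s

R = Σλ_iE_i / (1 + Σλ_ih_i)
Numerator: 0.037×4.1 + 0.093×11 = 1.175
Denominator: 1 + 0.037×4.5 + 0.093×49 = 5.724
R = 1.175/5.724 = 0.2052 kJ/s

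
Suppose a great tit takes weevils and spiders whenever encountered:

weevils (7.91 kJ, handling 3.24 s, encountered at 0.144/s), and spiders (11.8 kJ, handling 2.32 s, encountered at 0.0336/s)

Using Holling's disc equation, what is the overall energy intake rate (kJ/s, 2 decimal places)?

Energy encountered per unit search time: 0.144×7.91 + 0.0336×11.8 = 1.536 kJ/s.
Handling time per unit search time: 0.144×3.24 + 0.0336×2.32 = 0.5445.
Rate = 1.536/(1 + 0.5445) = 0.9942 kJ/s.

0.99 kJ/s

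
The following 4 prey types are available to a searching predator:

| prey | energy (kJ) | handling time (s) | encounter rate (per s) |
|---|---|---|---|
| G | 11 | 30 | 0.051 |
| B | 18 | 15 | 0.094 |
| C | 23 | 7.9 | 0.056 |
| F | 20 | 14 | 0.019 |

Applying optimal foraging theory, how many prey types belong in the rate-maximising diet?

3

E/h in descending order: C 2.91, F 1.43, B 1.2, G 0.367 kJ/s. The optimal diet is the largest prefix of this list for which every included type satisfies E_i/h_i > R on the types above it.
Rate on top 1: 0.893. F: 1.43 > 0.893 → include.
Rate on top 2: 0.9764. B: 1.2 > 0.9764 → include.
Rate on top 3: 1.077. G: 0.367 < 1.077 → exclude; stop.
Optimal diet: C, F, B — 3 of 4 types.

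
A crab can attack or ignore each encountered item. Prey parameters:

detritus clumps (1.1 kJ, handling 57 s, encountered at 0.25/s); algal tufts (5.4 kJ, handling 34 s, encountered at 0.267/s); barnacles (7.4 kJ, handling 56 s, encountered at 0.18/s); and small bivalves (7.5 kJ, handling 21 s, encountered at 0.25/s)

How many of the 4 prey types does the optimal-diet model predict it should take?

1

Profitabilities (E/h, kJ/s): small bivalves 0.357, algal tufts 0.159, barnacles 0.132, detritus clumps 0.0193. Add prey in this order while the next type's profitability exceeds the intake rate on those already taken.
Rate on top 1: 0.3. algal tufts: 0.159 < 0.3 → exclude; stop.
Optimal diet: small bivalves — 1 of 4 types.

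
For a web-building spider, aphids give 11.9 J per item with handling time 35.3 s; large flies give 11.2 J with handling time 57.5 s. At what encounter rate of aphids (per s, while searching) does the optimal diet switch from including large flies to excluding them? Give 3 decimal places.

At the threshold, the rate on aphids alone equals the profitability of large flies: λ·11.9/(1 + λ·35.3) = 11.2/57.5 = 0.1948.
Rearranging, λ(11.9 − 0.1948×35.3) = 0.1948, so λ = 0.1948/5.024 = 0.03877 per s.

0.039 per s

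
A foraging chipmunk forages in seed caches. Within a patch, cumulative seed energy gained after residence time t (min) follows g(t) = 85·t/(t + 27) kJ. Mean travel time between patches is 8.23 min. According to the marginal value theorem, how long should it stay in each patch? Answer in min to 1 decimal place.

14.9 min

Optimal t* satisfies g'(t*) = g(t*)/(T + t*).
g'(t) = 85·27/(t + 27)². Setting 85·27/(t+27)² = 85t/[(t+27)(8.23+t)] gives 27(8.23+t) = t(t+27), so t² = 27×8.23 = 222.2.
t* = √222.2 = 14.91 min.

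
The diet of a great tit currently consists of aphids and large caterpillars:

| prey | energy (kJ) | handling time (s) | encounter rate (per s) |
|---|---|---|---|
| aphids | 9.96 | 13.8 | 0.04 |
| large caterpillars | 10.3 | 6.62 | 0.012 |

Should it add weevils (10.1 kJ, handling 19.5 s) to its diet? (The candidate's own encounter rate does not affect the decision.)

Intake rate on the current diet: R = (0.04×9.96 + 0.012×10.3) / (1 + 0.04×13.8 + 0.012×6.62) = 0.522/1.631 = 0.32 kJ/s.
weevils: E/h = 10.1/19.5 = 0.5179 kJ/s.
0.5179 > 0.32, so adding weevils raises the average — include it.

Yes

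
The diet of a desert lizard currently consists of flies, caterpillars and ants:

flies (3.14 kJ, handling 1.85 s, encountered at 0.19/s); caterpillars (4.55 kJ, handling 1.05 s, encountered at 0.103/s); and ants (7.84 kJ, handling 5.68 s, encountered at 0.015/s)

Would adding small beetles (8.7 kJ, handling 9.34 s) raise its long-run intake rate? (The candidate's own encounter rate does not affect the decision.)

Current rate: (0.19×3.14 + 0.103×4.55 + 0.015×7.84)/(1 + 0.19×1.85 + 0.103×1.05 + 0.015×5.68) = 0.7657 kJ/s.
small beetles: E/h = 8.7/9.34 = 0.9315 kJ/s.
Since 0.9315 > R, including small beetles increases the long-run rate.

Yes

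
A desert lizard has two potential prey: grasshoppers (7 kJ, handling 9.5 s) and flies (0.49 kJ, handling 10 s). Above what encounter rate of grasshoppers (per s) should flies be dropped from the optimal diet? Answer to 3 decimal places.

Drop flies once their profitability E₂/h₂ falls below the rate achievable on grasshoppers alone: E₂/h₂ = λE₁/(1 + λh₁).
Solve for λ: λE₁h₂ = E₂(1 + λh₁) → λ(E₁h₂ − E₂h₁) = E₂ → λ = E₂/(E₁h₂ − E₂h₁).
λ = 0.49/(7×10 − 0.49×9.5) = 0.49/65.34 = 0.007499 per s.

0.007 per s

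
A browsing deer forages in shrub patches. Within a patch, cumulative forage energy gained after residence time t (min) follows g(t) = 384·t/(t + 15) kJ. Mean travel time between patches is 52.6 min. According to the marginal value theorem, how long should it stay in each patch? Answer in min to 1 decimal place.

By the marginal value theorem, leave when the instantaneous gain rate g'(t) equals the habitat-wide average g(t)/(T + t).
g'(t) = 384·15/(t + 15)². Setting 384·15/(t+15)² = 384t/[(t+15)(52.6+t)] gives 15(52.6+t) = t(t+15), so t² = 15×52.6 = 789.
t* = √789 = 28.09 min.

28.1 min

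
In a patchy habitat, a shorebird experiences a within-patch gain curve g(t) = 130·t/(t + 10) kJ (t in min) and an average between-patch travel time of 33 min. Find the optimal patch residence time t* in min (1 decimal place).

18.2 min

Maximise g(t)/(T+t): set derivative to zero → g'(t)(T+t) = g(t).
g'(t) = 130·10/(t + 10)². Setting 130·10/(t+10)² = 130t/[(t+10)(33+t)] gives 10(33+t) = t(t+10), so t² = 10×33 = 330.
t* = √330 = 18.17 min.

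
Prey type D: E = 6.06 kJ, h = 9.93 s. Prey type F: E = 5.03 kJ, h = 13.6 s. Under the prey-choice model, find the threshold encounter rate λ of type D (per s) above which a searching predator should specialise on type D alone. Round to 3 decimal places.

Drop type F once their profitability E₂/h₂ falls below the rate achievable on type D alone: E₂/h₂ = λE₁/(1 + λh₁).
Solve for λ: λE₁h₂ = E₂(1 + λh₁) → λ(E₁h₂ − E₂h₁) = E₂ → λ = E₂/(E₁h₂ − E₂h₁).
λ = 5.03/(6.06×13.6 − 5.03×9.93) = 5.03/32.47 = 0.1549 per s.

0.155 per s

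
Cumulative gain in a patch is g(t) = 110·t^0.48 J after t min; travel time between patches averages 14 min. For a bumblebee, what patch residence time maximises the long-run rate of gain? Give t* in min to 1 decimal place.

12.9 min

Optimal t* satisfies g'(t*) = g(t*)/(T + t*).
g'(t) = 0.48·110·t^-0.52. Setting 0.48·110·t^-0.52 = 110·t^0.48/(14+t) gives 0.48(14+t) = t, so 0.52·t = 0.48×14.
t* = 0.48×14/0.52 = 12.92 min.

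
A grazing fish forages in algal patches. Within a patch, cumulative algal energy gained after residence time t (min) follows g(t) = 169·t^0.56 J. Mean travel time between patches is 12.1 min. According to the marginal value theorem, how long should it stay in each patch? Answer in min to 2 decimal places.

15.40 min

Optimal t* satisfies g'(t*) = g(t*)/(T + t*).
g'(t) = 0.56·169·t^-0.44. Setting 0.56·169·t^-0.44 = 169·t^0.56/(12.1+t) gives 0.56(12.1+t) = t, so 0.44·t = 0.56×12.1.
t* = 0.56×12.1/0.44 = 15.4 min.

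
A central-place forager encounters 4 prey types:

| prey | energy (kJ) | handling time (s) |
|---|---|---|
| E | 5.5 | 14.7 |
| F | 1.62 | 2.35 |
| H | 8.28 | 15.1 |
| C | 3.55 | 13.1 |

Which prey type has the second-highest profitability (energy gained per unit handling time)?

In descending order of E/h:
F: 1.62/2.35 = 0.689 kJ/s
H: 8.28/15.1 = 0.548 kJ/s
E: 5.5/14.7 = 0.374 kJ/s
C: 3.55/13.1 = 0.271 kJ/s

H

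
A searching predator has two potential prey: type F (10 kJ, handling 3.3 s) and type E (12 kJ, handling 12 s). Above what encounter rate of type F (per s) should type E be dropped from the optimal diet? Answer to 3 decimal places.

The zero-one rule: include type E iff E₂/h₂ > λE₁/(1+λh₁). Equality gives the switch point.
λE₁h₂ = E₂ + λE₂h₁ ⇒ λ = E₂/(E₁h₂ − E₂h₁) = 12/(120 − 39.6) = 0.1493 per s.

0.149 per s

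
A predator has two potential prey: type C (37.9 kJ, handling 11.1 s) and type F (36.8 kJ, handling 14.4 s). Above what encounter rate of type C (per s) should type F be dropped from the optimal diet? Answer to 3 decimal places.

At the threshold, the rate on type C alone equals the profitability of type F: λ·37.9/(1 + λ·11.1) = 36.8/14.4 = 2.556.
Rearranging, λ(37.9 − 2.556×11.1) = 2.556, so λ = 2.556/9.533 = 0.2681 per s.

0.268 per s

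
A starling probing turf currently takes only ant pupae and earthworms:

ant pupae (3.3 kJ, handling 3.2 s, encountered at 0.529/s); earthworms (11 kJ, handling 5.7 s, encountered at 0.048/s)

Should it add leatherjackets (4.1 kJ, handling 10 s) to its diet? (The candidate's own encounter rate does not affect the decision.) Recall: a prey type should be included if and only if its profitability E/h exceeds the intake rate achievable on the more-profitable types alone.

On ant pupae and earthworms alone, R = ΣλE/(1+Σλh) = 2.274/2.966 = 0.7665 kJ/s.
leatherjackets: E/h = 4.1/10 = 0.41 kJ/s.
Since 0.41 < R, time spent handling leatherjackets is better spent searching.

No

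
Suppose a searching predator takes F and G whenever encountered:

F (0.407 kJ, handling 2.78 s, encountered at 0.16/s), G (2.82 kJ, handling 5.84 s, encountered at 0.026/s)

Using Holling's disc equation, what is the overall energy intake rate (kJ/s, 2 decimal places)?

Energy encountered per unit search time: 0.16×0.407 + 0.026×2.82 = 0.1384 kJ/s.
Handling time per unit search time: 0.16×2.78 + 0.026×5.84 = 0.5966.
Rate = 0.1384/(1 + 0.5966) = 0.08671 kJ/s.

0.09 kJ/s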